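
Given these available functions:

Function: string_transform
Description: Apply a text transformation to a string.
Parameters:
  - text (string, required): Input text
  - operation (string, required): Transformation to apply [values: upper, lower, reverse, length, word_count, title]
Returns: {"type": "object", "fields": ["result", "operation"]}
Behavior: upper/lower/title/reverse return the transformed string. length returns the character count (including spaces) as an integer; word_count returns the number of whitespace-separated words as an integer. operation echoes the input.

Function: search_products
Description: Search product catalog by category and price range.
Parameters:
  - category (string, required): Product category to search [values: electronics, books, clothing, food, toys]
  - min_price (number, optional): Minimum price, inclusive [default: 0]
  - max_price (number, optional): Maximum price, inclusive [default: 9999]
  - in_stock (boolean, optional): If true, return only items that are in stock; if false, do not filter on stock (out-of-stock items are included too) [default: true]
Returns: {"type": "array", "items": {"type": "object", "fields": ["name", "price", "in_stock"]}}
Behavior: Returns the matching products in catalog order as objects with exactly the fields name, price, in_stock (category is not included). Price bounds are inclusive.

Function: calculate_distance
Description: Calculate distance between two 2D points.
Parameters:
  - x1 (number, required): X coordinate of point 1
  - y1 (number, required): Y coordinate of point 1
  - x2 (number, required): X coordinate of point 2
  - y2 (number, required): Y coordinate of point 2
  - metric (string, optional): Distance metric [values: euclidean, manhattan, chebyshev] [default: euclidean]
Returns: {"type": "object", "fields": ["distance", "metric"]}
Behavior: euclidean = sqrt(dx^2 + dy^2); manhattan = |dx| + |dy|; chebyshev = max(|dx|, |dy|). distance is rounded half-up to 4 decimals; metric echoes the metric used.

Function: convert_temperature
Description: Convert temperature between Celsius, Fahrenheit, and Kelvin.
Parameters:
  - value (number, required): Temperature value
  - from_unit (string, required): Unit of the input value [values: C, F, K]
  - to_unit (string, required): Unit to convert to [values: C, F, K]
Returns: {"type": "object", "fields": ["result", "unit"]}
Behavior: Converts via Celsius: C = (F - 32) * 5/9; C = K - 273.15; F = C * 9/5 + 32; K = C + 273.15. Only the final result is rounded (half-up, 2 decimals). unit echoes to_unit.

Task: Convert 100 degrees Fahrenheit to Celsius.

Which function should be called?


The task needs a function whose description is: Convert temperature between Celsius, Fahrenheit, and Kelvin.
convert_temperature


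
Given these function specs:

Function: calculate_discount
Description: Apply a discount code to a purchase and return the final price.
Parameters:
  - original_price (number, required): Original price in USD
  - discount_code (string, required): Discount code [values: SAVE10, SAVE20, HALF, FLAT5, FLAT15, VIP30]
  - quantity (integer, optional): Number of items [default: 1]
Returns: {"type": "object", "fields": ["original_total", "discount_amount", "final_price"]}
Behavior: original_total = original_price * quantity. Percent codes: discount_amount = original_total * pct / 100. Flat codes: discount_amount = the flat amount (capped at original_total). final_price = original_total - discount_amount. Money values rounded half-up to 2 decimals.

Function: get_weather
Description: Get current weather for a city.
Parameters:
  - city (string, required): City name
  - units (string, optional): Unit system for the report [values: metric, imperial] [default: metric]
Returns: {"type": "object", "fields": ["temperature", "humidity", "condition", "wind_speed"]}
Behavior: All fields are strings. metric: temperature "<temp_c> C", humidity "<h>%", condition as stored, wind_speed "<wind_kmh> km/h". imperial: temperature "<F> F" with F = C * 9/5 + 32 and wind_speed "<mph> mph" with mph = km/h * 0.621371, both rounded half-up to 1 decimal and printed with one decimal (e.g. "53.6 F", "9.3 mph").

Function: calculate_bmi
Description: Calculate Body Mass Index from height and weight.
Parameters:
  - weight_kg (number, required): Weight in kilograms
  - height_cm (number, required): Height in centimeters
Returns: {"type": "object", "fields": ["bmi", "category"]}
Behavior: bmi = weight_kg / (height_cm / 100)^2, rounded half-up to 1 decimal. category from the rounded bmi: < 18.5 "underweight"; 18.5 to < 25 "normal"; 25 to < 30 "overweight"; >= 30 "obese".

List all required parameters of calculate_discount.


Parameters of calculate_discount and their required/optional flag:
  original_price: required
  discount_code: required
  quantity: optional
discount_code, original_price


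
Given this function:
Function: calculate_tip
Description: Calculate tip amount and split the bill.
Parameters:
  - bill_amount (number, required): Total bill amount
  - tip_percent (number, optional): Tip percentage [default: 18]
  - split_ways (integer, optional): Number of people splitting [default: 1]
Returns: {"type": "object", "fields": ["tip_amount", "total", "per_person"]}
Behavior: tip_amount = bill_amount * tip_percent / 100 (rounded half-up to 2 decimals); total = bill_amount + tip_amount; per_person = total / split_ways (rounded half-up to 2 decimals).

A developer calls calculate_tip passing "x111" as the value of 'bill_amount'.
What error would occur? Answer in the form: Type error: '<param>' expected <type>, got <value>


Spec: 'bill_amount' is declared as number; "x111" is a string.
Type error: 'bill_amount' expected number, got "x111"


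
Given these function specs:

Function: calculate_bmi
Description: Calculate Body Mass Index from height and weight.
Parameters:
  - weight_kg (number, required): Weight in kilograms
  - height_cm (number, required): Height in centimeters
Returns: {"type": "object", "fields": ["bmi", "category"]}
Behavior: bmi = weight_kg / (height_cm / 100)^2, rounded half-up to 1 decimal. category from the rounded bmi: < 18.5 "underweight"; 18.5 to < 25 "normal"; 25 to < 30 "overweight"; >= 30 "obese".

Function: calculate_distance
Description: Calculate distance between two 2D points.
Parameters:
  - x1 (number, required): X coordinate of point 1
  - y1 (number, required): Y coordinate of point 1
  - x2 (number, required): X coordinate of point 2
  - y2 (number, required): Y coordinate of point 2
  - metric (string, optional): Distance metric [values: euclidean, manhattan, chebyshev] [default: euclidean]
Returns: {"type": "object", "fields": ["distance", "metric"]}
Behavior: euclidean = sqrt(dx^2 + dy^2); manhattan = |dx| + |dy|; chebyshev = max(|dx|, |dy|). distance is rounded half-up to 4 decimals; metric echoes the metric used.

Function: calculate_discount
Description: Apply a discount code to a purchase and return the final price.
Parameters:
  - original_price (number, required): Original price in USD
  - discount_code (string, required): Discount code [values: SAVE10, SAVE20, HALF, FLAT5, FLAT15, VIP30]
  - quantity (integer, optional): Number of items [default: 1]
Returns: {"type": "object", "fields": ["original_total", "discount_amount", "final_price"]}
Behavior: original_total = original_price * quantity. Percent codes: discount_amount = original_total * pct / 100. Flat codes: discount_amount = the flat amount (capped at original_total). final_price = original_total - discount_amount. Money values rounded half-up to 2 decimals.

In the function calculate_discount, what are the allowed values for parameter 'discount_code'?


The calculate_discount spec declares:
  - discount_code (string, required): Discount code [values: SAVE10, SAVE20, HALF, FLAT5, FLAT15, VIP30]
Allowed values:
SAVE10, SAVE20, HALF, FLAT5, FLAT15, VIP30


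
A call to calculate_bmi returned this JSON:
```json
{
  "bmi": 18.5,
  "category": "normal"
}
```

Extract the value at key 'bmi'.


18.5


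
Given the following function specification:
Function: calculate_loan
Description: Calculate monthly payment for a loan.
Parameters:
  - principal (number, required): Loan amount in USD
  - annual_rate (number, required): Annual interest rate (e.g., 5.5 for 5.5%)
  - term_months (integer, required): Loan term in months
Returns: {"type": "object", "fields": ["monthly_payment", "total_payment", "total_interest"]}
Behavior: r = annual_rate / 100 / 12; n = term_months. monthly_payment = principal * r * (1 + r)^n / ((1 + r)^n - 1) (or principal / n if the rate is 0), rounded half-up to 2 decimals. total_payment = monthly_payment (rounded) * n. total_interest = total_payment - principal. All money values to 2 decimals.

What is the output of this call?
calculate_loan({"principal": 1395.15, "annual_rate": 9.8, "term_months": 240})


r = 9.8 / 100 / 12 = 0.008166666667 (keep full precision)
(1 + r)^240 = 7.04304056
monthly_payment = 1395.15 * 0.008166666667 * 7.04304056 / (7.04304056 - 1) = 13.279154 -> 13.28
total_payment = 13.28 * 240 = 3187.20
total_interest = 3187.20 - 1395.15 = 1792.05
Output:
{"monthly_payment": 13.28, "total_payment": 3187.2, "total_interest": 1792.05}


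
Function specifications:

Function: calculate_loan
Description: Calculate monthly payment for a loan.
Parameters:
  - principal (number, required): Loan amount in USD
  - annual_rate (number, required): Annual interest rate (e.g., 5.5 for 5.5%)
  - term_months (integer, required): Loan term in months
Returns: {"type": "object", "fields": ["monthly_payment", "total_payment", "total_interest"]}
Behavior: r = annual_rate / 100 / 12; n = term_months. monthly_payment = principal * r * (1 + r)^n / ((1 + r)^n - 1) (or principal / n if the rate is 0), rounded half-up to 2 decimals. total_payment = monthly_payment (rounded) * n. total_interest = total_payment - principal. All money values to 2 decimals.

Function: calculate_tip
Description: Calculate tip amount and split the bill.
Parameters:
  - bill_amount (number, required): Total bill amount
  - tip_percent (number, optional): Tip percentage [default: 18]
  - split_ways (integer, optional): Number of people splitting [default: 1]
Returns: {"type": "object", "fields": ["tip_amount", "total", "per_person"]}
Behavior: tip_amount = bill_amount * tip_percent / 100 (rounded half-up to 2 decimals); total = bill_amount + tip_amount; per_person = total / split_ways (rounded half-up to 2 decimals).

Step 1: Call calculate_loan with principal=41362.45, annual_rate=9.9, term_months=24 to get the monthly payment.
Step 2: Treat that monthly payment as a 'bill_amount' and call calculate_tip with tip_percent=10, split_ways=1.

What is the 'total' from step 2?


Step 1: calculate_loan(principal=41362.45, annual_rate=9.9, term_months=24)
  r = 9.9 / 100 / 12 = 0.00825 (keep full precision)
  (1 + r)^24 = 1.21797265
  monthly_payment = 41362.45 * 0.00825 * 1.21797265 / (1.21797265 - 1) = 1906.758693 -> 1906.76
  total_payment = 1906.76 * 24 = 45762.24
  total_interest = 45762.24 - 41362.45 = 4399.79
  -> monthly_payment = 1906.76
Step 2: calculate_tip(bill_amount=1906.76, tip_percent=10, split_ways=1)
  tip_amount = 1906.76 * 10/100 = 190.676 -> 190.68
  total = 1906.76 + 190.68 = 2097.44
  per_person = 2097.44 / 1 = 2097.44 -> 2097.44
  -> total = 2097.44
$2097.44


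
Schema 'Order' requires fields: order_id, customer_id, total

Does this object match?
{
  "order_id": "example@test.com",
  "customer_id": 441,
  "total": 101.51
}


Checking required fields... All present.
Valid - all required fields present


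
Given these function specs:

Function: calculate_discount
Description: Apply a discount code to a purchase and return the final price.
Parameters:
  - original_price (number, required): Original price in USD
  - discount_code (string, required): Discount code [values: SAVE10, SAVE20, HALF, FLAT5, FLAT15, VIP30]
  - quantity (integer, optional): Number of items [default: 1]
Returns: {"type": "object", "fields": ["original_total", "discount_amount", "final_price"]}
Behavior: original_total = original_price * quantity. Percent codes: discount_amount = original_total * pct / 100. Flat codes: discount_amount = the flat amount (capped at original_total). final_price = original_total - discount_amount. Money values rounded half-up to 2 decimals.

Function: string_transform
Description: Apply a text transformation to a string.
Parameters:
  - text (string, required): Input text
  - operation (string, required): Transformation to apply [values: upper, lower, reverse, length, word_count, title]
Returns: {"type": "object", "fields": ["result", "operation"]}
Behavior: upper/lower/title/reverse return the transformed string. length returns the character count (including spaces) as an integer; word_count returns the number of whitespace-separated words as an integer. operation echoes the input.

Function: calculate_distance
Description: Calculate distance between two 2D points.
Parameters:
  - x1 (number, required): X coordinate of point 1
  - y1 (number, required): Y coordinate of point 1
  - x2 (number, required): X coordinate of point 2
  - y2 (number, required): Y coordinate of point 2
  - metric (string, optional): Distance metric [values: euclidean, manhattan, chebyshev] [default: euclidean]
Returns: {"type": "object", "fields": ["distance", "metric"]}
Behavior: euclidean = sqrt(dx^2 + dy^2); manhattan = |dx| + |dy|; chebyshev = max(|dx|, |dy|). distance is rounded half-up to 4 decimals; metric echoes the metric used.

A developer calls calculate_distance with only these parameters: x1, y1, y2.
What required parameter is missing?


Required parameters: x1, y1, x2, y2
Provided: x1, y1, y2
Missing: x2
x2


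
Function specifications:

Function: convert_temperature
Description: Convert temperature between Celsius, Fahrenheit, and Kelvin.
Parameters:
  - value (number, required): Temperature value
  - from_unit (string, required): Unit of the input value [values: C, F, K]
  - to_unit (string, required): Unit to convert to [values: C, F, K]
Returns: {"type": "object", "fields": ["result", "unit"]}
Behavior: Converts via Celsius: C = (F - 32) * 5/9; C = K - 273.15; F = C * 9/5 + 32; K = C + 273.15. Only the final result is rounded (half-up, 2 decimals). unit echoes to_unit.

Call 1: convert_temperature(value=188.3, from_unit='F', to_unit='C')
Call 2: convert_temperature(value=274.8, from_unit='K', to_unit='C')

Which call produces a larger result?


Call 1:
  To C: (188.3 - 32) * 5/9 = 86.833333
  Target is C: 86.833333
  Round to 2 decimals: 86.83
  -> 86.83 C
Call 2:
  To C: 274.8 - 273.15 = 1.65
  Target is C: 1.65
  Round to 2 decimals: 1.65
  -> 1.65 C
Call 1 (86.83 C)


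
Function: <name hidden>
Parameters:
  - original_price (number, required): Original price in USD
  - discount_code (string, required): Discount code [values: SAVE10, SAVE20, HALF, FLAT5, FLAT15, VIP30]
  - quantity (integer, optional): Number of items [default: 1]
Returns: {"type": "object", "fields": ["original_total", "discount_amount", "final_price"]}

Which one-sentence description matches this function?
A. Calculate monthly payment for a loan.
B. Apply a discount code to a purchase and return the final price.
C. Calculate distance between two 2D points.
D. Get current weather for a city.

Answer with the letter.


Parameters original_price, discount_code, quantity and return ["original_total", "discount_amount", "final_price"] fit: Apply a discount code to a purchase and return the final price.
B


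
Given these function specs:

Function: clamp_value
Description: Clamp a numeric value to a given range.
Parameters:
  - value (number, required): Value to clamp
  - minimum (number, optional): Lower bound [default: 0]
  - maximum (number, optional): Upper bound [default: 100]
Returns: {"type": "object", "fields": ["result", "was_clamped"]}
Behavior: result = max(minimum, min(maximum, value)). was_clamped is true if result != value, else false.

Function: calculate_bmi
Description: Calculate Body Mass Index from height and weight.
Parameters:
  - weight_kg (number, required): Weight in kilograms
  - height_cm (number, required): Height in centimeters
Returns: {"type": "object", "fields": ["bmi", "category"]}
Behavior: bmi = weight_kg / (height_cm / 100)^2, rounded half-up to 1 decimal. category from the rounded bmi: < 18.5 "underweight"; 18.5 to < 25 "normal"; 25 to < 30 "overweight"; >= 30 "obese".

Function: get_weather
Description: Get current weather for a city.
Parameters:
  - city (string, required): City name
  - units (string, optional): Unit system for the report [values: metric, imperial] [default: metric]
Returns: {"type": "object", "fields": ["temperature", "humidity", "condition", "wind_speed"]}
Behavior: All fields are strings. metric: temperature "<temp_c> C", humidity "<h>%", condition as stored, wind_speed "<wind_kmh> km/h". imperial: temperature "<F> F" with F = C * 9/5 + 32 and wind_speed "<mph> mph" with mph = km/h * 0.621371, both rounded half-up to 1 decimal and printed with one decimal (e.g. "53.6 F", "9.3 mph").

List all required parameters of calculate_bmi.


Parameters of calculate_bmi and their required/optional flag:
  weight_kg: required
  height_cm: required
height_cm, weight_kg


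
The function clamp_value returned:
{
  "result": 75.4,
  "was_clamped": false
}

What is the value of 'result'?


75.4


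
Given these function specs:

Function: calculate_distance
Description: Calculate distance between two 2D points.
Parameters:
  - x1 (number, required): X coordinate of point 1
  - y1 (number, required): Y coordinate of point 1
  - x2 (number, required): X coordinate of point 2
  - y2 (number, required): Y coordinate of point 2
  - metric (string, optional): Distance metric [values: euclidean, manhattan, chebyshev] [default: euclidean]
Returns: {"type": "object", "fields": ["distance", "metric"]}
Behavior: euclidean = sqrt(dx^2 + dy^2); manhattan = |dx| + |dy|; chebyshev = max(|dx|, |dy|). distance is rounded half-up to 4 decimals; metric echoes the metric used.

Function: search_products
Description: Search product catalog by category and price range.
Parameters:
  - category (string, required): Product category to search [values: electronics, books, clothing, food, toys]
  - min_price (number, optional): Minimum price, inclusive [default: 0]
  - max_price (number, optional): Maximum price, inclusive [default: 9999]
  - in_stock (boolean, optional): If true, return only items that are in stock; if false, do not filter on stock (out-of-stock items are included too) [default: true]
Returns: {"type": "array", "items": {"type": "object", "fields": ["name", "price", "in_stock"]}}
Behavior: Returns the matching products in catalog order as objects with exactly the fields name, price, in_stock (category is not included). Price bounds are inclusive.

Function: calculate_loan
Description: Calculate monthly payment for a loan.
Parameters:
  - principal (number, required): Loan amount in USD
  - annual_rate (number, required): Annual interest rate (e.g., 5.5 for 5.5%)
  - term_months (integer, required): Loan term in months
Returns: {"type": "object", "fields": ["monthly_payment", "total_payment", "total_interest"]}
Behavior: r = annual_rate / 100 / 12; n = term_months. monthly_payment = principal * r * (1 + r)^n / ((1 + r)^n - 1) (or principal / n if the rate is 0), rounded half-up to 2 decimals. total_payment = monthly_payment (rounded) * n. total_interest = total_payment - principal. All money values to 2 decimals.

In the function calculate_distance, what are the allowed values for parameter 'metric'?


The calculate_distance spec declares:
  - metric (string, optional): Distance metric [values: euclidean, manhattan, chebyshev] [default: euclidean]
Allowed values:
euclidean, manhattan, chebyshev


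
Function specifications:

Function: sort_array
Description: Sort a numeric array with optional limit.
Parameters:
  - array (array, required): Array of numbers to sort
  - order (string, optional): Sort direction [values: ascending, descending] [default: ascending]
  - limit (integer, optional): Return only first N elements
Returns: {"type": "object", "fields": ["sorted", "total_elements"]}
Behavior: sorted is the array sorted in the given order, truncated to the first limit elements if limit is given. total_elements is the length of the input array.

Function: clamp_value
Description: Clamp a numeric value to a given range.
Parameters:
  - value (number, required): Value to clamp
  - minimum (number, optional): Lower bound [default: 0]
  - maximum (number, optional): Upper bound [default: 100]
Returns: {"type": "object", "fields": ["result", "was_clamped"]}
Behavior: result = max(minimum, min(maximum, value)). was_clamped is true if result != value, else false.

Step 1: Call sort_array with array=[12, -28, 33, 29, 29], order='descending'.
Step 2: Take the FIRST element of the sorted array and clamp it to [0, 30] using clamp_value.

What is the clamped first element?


Step 1: sort_array(order=descending)
  sorted: [33, 29, 29, 12, -28]
  -> first element = 33
Step 2: clamp_value(value=33, minimum=0, maximum=30)
  result = max(0, min(30, 33)) = max(0, 30) = 30
  was_clamped = (30 != 33) = true
  -> result = 30
30


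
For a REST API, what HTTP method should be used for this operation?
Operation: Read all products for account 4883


GET = read, POST = create, PUT = update/replace, DELETE = remove
This operation is a read.
GET


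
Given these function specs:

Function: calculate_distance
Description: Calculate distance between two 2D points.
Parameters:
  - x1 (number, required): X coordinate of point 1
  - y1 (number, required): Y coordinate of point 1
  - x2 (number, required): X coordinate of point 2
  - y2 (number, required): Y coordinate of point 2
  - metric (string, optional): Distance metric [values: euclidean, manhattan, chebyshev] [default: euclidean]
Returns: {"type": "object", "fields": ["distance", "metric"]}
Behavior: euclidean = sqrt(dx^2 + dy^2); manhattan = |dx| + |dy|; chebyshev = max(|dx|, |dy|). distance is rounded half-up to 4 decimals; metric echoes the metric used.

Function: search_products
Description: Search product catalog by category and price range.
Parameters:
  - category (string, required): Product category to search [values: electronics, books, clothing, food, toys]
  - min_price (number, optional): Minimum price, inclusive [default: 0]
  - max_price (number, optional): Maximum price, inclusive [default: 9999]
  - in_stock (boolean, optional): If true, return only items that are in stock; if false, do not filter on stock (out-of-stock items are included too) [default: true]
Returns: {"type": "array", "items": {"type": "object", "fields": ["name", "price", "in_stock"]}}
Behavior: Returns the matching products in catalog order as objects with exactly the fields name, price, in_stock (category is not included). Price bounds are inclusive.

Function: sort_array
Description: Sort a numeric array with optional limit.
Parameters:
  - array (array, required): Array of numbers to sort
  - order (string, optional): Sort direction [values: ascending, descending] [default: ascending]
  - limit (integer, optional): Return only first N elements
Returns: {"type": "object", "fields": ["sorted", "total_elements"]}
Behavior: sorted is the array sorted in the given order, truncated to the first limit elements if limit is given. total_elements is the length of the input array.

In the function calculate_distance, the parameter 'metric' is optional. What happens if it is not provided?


The calculate_distance spec declares:
  - metric (string, optional): Distance metric [values: euclidean, manhattan, chebyshev] [default: euclidean]
It defaults to euclidean


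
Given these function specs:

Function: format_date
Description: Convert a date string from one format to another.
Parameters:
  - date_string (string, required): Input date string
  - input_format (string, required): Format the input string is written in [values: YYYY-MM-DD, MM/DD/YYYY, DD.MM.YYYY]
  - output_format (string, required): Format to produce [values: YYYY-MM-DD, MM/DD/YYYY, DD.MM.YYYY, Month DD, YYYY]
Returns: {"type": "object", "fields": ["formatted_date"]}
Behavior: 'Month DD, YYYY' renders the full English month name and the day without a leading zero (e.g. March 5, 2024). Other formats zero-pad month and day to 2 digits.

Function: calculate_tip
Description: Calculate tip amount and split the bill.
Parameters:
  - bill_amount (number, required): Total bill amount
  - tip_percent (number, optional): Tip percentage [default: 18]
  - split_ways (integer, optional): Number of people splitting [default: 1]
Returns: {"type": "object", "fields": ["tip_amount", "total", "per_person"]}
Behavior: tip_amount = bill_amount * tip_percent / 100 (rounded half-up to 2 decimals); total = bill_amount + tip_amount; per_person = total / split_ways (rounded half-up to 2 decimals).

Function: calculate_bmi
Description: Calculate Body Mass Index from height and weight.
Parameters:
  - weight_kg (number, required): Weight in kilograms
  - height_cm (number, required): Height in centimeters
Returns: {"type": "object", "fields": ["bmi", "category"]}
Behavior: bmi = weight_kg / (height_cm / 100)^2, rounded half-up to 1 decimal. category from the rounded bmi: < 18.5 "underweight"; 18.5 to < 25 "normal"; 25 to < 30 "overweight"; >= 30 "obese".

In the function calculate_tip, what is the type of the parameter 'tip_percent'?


The calculate_tip spec declares:
  - tip_percent (number, optional): Tip percentage [default: 18]
Type:
number


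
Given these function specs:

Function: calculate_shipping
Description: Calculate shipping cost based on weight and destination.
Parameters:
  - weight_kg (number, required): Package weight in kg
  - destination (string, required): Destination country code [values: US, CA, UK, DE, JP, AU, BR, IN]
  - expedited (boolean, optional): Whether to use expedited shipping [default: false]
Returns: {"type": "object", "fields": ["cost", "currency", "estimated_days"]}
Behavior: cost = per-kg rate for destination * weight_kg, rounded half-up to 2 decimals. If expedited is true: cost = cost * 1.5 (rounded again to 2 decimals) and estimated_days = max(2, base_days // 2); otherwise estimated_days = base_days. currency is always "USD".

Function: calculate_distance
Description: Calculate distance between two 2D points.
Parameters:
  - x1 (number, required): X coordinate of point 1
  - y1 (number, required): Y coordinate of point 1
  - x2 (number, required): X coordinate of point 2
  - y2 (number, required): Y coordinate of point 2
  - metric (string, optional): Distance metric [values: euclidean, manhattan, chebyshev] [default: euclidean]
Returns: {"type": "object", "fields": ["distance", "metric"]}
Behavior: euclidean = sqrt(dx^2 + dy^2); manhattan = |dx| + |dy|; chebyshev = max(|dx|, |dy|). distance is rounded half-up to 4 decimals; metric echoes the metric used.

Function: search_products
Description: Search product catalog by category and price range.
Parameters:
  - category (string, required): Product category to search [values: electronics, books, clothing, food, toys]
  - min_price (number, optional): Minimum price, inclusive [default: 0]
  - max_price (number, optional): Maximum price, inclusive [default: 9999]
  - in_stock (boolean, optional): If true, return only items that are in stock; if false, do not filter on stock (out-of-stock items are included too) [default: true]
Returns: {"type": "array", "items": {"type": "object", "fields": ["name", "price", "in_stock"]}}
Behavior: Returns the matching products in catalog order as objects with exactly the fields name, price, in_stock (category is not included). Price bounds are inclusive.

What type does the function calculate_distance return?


The calculate_distance spec declares Returns: {"type": "object", "fields": ["distance", "metric"]}
Type:
object


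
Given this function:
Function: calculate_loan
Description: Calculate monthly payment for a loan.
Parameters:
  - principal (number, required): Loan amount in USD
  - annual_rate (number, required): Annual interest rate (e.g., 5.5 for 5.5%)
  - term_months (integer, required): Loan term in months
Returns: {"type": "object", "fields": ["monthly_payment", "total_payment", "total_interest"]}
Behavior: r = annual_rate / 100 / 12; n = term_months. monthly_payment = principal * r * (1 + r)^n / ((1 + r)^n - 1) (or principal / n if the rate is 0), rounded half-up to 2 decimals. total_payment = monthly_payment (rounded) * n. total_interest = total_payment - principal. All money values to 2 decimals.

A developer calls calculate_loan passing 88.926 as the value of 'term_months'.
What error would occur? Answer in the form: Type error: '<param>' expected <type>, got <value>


Spec: 'term_months' is declared as integer; 88.926 is a non-integer number.
Type error: 'term_months' expected integer, got 88.926


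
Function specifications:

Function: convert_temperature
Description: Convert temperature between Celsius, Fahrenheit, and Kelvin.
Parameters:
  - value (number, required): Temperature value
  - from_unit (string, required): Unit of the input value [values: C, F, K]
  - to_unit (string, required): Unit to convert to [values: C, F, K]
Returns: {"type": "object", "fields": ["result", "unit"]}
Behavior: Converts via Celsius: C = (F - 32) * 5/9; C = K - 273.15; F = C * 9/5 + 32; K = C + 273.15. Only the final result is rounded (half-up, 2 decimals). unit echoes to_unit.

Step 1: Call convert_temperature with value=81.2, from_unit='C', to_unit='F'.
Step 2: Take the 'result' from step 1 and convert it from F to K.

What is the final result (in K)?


Step 1: convert_temperature(value=81.2, from_unit=C, to_unit=F)
  Input already in C: 81.2
  To F: 81.2 * 9/5 + 32 = 178.16
  Round to 2 decimals: 178.16
  -> result = 178.16 F
Step 2: convert_temperature(value=178.16, from_unit=F, to_unit=K)
  To C: (178.16 - 32) * 5/9 = 81.2
  To K: 81.2 + 273.15 = 354.35
  Round to 2 decimals: 354.35
  -> result = 354.35 K
354.35 K


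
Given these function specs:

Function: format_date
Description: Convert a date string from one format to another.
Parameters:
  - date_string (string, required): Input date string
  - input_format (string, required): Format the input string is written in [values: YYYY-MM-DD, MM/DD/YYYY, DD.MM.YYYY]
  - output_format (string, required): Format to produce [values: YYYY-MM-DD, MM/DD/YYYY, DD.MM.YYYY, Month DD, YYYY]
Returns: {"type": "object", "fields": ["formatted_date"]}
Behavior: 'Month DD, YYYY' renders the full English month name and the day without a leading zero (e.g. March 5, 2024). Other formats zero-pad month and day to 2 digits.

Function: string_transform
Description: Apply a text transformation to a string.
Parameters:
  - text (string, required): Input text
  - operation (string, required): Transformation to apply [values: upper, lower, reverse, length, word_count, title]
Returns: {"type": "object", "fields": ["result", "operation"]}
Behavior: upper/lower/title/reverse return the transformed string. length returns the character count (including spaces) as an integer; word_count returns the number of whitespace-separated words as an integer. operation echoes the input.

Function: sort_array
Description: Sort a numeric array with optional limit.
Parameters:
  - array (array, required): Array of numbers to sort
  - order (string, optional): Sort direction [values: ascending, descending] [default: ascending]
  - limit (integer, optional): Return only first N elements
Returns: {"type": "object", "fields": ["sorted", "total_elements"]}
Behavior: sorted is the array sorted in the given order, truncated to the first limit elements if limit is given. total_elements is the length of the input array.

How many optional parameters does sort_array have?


Parameters of sort_array: array (required), order (optional), limit (optional)
Optional count:
2


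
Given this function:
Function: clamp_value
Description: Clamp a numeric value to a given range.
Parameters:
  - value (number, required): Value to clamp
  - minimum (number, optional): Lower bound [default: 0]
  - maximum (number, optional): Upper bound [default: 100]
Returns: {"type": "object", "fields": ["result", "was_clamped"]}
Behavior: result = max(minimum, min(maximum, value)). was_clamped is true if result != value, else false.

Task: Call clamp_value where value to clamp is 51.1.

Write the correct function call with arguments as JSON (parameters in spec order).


Mapping each described value to its parameter name:
  'Value to clamp' -> value = 51.1
clamp_value({"value": 51.1})


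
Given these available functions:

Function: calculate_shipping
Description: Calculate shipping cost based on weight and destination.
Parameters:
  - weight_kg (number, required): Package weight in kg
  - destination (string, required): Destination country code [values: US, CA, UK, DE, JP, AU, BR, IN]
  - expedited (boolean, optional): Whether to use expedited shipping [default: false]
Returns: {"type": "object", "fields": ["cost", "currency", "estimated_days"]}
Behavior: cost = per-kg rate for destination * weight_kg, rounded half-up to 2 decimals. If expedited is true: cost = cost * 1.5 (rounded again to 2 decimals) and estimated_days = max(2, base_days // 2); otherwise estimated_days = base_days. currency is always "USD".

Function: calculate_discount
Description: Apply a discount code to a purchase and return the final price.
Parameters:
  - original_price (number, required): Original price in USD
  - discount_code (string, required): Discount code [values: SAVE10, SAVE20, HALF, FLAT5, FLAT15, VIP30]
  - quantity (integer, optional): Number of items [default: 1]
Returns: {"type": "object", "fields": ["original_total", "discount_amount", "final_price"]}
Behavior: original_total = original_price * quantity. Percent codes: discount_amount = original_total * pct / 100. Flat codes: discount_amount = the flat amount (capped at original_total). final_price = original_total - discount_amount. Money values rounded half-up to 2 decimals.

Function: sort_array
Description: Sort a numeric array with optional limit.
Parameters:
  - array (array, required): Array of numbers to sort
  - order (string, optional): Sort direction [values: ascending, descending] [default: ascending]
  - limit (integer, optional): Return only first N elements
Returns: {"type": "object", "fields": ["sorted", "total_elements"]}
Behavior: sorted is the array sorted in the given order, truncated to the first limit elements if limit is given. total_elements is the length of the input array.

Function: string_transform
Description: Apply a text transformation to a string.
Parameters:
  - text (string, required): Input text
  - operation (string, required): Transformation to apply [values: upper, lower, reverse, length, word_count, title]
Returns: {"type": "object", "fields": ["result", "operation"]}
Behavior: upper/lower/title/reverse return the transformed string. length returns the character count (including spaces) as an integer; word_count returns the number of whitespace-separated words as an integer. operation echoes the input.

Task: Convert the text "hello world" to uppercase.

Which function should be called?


The task needs a function whose description is: Apply a text transformation to a string.
string_transform


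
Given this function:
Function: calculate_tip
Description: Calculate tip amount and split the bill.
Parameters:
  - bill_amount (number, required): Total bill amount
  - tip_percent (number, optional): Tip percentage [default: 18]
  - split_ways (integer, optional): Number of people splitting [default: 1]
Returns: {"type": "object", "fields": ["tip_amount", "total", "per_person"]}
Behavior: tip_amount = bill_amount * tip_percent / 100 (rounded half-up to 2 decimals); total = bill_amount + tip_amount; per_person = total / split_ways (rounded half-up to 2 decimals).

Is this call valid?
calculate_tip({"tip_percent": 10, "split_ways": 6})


Checking required parameters...
Missing required parameter: bill_amount
Invalid - missing required parameter 'bill_amount'


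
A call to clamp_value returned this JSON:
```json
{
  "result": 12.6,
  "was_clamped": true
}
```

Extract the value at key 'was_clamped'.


true


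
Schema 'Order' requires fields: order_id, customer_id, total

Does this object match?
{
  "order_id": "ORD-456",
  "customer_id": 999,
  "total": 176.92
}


Checking required fields... All present.
Valid - all required fields present


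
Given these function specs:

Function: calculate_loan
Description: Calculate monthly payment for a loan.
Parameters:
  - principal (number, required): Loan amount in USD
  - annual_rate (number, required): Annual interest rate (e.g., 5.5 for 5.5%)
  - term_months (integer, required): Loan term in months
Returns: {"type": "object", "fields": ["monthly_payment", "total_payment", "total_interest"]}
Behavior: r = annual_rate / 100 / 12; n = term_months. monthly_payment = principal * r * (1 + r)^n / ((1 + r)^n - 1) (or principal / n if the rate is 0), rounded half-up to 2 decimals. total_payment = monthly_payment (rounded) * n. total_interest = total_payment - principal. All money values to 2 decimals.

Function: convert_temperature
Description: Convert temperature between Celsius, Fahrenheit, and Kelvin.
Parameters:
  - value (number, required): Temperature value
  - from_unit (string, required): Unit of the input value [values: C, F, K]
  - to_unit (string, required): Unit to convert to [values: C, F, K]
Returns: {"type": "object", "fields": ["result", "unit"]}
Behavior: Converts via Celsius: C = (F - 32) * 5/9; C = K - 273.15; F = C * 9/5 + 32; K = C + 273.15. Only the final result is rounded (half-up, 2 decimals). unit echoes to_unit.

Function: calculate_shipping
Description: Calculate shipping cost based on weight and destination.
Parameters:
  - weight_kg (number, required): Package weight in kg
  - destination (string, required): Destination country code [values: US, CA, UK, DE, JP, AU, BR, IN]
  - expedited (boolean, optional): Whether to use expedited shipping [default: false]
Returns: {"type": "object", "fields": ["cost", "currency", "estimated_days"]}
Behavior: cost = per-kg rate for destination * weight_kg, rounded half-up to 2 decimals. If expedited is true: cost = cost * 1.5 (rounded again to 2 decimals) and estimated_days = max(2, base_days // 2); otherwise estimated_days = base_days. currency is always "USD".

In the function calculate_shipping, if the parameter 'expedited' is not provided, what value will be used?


The calculate_shipping spec declares:
  - expedited (boolean, optional): Whether to use expedited shipping [default: false]
Default:
false


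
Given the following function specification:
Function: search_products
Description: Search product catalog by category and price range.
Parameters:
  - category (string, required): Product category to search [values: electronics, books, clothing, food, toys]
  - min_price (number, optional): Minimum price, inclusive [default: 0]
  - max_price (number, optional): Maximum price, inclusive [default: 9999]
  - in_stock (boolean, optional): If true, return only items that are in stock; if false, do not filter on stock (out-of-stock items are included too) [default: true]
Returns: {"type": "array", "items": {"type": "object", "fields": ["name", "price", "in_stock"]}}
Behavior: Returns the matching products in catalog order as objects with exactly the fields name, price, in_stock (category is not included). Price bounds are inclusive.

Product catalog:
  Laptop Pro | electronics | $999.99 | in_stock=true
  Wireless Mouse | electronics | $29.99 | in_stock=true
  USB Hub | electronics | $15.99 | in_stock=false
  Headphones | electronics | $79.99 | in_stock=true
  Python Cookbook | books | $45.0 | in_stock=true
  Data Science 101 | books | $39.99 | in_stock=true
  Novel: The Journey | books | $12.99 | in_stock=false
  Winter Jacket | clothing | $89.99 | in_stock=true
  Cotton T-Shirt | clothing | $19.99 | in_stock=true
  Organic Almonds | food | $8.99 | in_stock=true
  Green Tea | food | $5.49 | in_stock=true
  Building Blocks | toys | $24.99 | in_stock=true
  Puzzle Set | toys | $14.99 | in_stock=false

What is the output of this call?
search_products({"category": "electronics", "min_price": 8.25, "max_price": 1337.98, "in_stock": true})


Filter: category=electronics, 8.25 <= price <= 1337.98, in-stock only
  Laptop Pro ($999.99): keep
  Wireless Mouse ($29.99): keep
  USB Hub ($15.99): out of stock -> skip
  Headphones ($79.99): keep
Output:
[{"name": "Laptop Pro", "price": 999.99, "in_stock": true}, {"name": "Wireless Mouse", "price": 29.99, "in_stock": true}, {"name": "Headphones", "price": 79.99, "in_stock": true}]
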